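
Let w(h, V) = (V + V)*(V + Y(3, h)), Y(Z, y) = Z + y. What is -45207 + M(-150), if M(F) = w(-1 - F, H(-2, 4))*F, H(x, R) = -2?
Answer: 44793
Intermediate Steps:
w(h, V) = 2*V*(3 + V + h) (w(h, V) = (V + V)*(V + (3 + h)) = (2*V)*(3 + V + h) = 2*V*(3 + V + h))
M(F) = 4*F² (M(F) = (2*(-2)*(3 - 2 + (-1 - F)))*F = (2*(-2)*(-F))*F = (4*F)*F = 4*F²)
-45207 + M(-150) = -45207 + 4*(-150)² = -45207 + 4*22500 = -45207 + 90000 = 44793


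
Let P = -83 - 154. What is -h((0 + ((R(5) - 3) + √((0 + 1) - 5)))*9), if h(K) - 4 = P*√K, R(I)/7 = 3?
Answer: -4 + 711*√(18 + 2*I) ≈ 3017.2 + 167.33*I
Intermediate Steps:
R(I) = 21 (R(I) = 7*3 = 21)
P = -237
h(K) = 4 - 237*√K
-h((0 + ((R(5) - 3) + √((0 + 1) - 5)))*9) = -(4 - 237*3*√(0 + ((21 - 3) + √((0 + 1) - 5)))) = -(4 - 237*3*√(0 + (18 + √(1 - 5)))) = -(4 - 237*3*√(0 + (18 + √(-4)))) = -(4 - 237*3*√(0 + (18 + 2*I))) = -(4 - 237*3*√(18 + 2*I)) = -(4 - 237*√(162 + 18*I)) = -4 + 237*√(162 + 18*I)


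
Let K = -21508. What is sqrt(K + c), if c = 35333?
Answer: 5*sqrt(553) ≈ 117.58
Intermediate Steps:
sqrt(K + c) = sqrt(-21508 + 35333) = sqrt(13825) = 5*sqrt(553)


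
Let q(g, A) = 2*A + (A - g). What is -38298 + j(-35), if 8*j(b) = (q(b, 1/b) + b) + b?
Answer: -2681167/70 ≈ -38302.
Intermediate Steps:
q(g, A) = -g + 3*A
j(b) = b/8 + 3/(8*b) (j(b) = (((-b + 3/b) + b) + b)/8 = (3/b + b)/8 = (b + 3/b)/8 = b/8 + 3/(8*b))
-38298 + j(-35) = -38298 + (⅛)*(3 + (-35)²)/(-35) = -38298 + (⅛)*(-1/35)*(3 + 1225) = -38298 + (⅛)*(-1/35)*1228 = -38298 - 307/70 = -2681167/70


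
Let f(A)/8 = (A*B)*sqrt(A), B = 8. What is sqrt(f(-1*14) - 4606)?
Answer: sqrt(-4606 - 896*I*sqrt(14)) ≈ 23.355 - 71.774*I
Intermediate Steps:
f(A) = 64*A**(3/2) (f(A) = 8*((A*8)*sqrt(A)) = 8*((8*A)*sqrt(A)) = 8*(8*A**(3/2)) = 64*A**(3/2))
sqrt(f(-1*14) - 4606) = sqrt(64*(-1*14)**(3/2) - 4606) = sqrt(64*(-14)**(3/2) - 4606) = sqrt(64*(-14*I*sqrt(14)) - 4606) = sqrt(-896*I*sqrt(14) - 4606) = sqrt(-4606 - 896*I*sqrt(14))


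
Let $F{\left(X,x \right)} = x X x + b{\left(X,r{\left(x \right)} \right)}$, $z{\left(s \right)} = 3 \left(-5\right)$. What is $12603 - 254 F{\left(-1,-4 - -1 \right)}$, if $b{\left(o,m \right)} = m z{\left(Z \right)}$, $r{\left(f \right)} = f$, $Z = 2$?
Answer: $3459$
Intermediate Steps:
$z{\left(s \right)} = -15$
$b{\left(o,m \right)} = - 15 m$ ($b{\left(o,m \right)} = m \left(-15\right) = - 15 m$)
$F{\left(X,x \right)} = - 15 x + X x^{2}$ ($F{\left(X,x \right)} = x X x - 15 x = X x x - 15 x = X x^{2} - 15 x = - 15 x + X x^{2}$)
$12603 - 254 F{\left(-1,-4 - -1 \right)} = 12603 - 254 \left(-4 - -1\right) \left(-15 - \left(-4 - -1\right)\right) = 12603 - 254 \left(-4 + 1\right) \left(-15 - \left(-4 + 1\right)\right) = 12603 - 254 \left(- 3 \left(-15 - -3\right)\right) = 12603 - 254 \left(- 3 \left(-15 + 3\right)\right) = 12603 - 254 \left(\left(-3\right) \left(-12\right)\right) = 12603 - 9144 = 3459$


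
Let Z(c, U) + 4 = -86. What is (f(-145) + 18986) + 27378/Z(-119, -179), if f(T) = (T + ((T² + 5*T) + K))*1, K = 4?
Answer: 194204/5 ≈ 38841.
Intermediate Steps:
Z(c, U) = -90 (Z(c, U) = -4 - 86 = -90)
f(T) = 4 + T² + 6*T (f(T) = (T + ((T² + 5*T) + 4))*1 = (T + (4 + T² + 5*T))*1 = (4 + T² + 6*T)*1 = 4 + T² + 6*T)
(f(-145) + 18986) + 27378/Z(-119, -179) = ((4 + (-145)² + 6*(-145)) + 18986) + 27378/(-90) = ((4 + 21025 - 870) + 18986) + 27378*(-1/90) = (20159 + 18986) - 1521/5 = 39145 - 1521/5 = 194204/5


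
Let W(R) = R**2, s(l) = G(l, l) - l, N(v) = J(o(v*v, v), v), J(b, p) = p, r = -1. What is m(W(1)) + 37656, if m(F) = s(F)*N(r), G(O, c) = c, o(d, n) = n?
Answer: 37656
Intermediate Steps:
N(v) = v
s(l) = 0 (s(l) = l - l = 0)
m(F) = 0 (m(F) = 0*(-1) = 0)
m(W(1)) + 37656 = 0 + 37656 = 37656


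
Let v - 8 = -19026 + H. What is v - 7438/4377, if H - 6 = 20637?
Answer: 7105187/4377 ≈ 1623.3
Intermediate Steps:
H = 20643 (H = 6 + 20637 = 20643)
v = 1625 (v = 8 + (-19026 + 20643) = 8 + 1617 = 1625)
v - 7438/4377 = 1625 - 7438/4377 = 7105187/4377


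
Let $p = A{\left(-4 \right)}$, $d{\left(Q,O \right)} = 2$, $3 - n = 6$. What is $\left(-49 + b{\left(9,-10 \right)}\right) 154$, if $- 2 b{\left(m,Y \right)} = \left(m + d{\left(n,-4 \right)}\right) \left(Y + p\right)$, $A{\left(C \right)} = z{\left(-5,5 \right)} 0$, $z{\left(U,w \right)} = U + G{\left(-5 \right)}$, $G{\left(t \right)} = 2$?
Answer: $924$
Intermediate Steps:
$n = -3$ ($n = 3 - 6 = -3$)
$z{\left(U,w \right)} = 2 + U$ ($z{\left(U,w \right)} = U + 2 = 2 + U$)
$A{\left(C \right)} = 0$ ($A{\left(C \right)} = \left(2 - 5\right) 0 = \left(-3\right) 0 = 0$)
$p = 0$
$b{\left(m,Y \right)} = - \frac{Y \left(2 + m\right)}{2}$ ($b{\left(m,Y \right)} = - \frac{\left(m + 2\right) \left(Y + 0\right)}{2} = - \frac{\left(2 + m\right) Y}{2} = - \frac{Y \left(2 + m\right)}{2}$)
$\left(-49 + b{\left(9,-10 \right)}\right) 154 = \left(-49 + \frac{1}{2} \left(-10\right) \left(-2 - 9\right)\right) 154 = \left(-49 + \frac{1}{2} \left(-10\right) \left(-11\right)\right) 154 = \left(-49 + 55\right) 154 = 6 \cdot 154 = 924$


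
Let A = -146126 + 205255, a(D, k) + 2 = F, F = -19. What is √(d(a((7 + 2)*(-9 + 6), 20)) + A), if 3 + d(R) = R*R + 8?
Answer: 5*√2383 ≈ 244.08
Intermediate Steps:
a(D, k) = -21 (a(D, k) = -2 - 19 = -21)
A = 59129
d(R) = 5 + R² (d(R) = -3 + (R*R + 8) = -3 + (R² + 8) = -3 + (8 + R²) = 5 + R²)
√(d(a((7 + 2)*(-9 + 6), 20)) + A) = √((5 + (-21)²) + 59129) = √((5 + 441) + 59129) = √(446 + 59129) = √59575 = 5*√2383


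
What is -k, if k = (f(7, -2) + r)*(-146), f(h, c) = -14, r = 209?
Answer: 28470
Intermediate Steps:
k = -28470 (k = (-14 + 209)*(-146) = 195*(-146) = -28470)
-k = -1*(-28470) = 28470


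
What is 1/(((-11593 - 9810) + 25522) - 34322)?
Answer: -1/30203 ≈ -3.3109e-5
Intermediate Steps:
1/(((-11593 - 9810) + 25522) - 34322) = 1/((-21403 + 25522) - 34322) = 1/(4119 - 34322) = 1/(-30203) = -1/30203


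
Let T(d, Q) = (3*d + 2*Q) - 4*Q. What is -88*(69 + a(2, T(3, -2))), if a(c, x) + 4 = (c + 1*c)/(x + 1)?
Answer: -40216/7 ≈ -5745.1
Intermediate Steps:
T(d, Q) = -2*Q + 3*d (T(d, Q) = (2*Q + 3*d) - 4*Q = -2*Q + 3*d)
a(c, x) = -4 + 2*c/(1 + x) (a(c, x) = -4 + (c + 1*c)/(x + 1) = -4 + (c + c)/(1 + x) = -4 + (2*c)/(1 + x) = -4 + 2*c/(1 + x))
-88*(69 + a(2, T(3, -2))) = -88*(69 + 2*(-2 + 2 - 2*(-2*(-2) + 3*3))/(1 + (-2*(-2) + 3*3))) = -88*(69 + 2*(-2 + 2 - 2*(4 + 9))/(1 + (4 + 9))) = -88*(69 + 2*(-2 + 2 - 2*13)/(1 + 13)) = -88*(69 + 2*(-2 + 2 - 26)/14) = -88*(69 + 2*(1/14)*(-26)) = -88*(69 - 26/7) = -88*457/7 = -40216/7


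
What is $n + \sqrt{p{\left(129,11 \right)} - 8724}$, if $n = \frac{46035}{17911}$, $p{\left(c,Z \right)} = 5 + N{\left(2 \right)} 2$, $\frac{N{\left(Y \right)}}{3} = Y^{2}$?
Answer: $\frac{46035}{17911} + i \sqrt{8695} \approx 2.5702 + 93.247 i$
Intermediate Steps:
$N{\left(Y \right)} = 3 Y^{2}$
$p{\left(c,Z \right)} = 29$ ($p{\left(c,Z \right)} = 5 + 3 \cdot 2^{2} \cdot 2 = 5 + 3 \cdot 4 \cdot 2 = 5 + 12 \cdot 2 = 5 + 24 = 29$)
$n = \frac{46035}{17911}$ ($n = 46035 \cdot \frac{1}{17911} = \frac{46035}{17911} \approx 2.5702$)
$n + \sqrt{p{\left(129,11 \right)} - 8724} = \frac{46035}{17911} + \sqrt{29 - 8724} = \frac{46035}{17911} + \sqrt{-8695} = \frac{46035}{17911} + i \sqrt{8695}$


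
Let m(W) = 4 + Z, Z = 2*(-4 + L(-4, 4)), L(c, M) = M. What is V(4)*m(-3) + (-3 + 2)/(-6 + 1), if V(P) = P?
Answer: 81/5 ≈ 16.200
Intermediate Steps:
Z = 0 (Z = 2*(-4 + 4) = 2*0 = 0)
m(W) = 4 (m(W) = 4 + 0 = 4)
V(4)*m(-3) + (-3 + 2)/(-6 + 1) = 4*4 + (-3 + 2)/(-6 + 1) = 16 - 1/(-5) = 16 - 1*(-1/5) = 16 + 1/5 = 81/5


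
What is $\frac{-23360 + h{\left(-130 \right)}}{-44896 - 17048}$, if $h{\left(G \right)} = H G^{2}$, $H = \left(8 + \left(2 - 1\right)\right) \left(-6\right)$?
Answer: $\frac{116995}{7743} \approx 15.11$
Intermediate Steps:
$H = -54$ ($H = \left(8 + \left(2 - 1\right)\right) \left(-6\right) = \left(8 + 1\right) \left(-6\right) = 9 \left(-6\right) = -54$)
$h{\left(G \right)} = - 54 G^{2}$
$\frac{-23360 + h{\left(-130 \right)}}{-44896 - 17048} = \frac{-23360 - 54 \left(-130\right)^{2}}{-44896 - 17048} = \frac{-23360 - 912600}{-61944} = \left(-23360 - 912600\right) \left(- \frac{1}{61944}\right) = \left(-935960\right) \left(- \frac{1}{61944}\right) = \frac{116995}{7743}$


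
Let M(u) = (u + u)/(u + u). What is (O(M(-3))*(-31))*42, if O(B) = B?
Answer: -1302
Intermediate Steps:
M(u) = 1 (M(u) = (2*u)/((2*u)) = (2*u)*(1/(2*u)) = 1)
(O(M(-3))*(-31))*42 = (1*(-31))*42 = -31*42 = -1302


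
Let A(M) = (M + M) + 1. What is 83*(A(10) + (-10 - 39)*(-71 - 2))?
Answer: 298634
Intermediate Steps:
A(M) = 1 + 2*M (A(M) = 2*M + 1 = 1 + 2*M)
83*(A(10) + (-10 - 39)*(-71 - 2)) = 83*((1 + 2*10) + (-10 - 39)*(-71 - 2)) = 83*((1 + 20) - 49*(-73)) = 83*(21 + 3577) = 83*3598 = 298634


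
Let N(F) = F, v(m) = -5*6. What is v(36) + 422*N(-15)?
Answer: -6360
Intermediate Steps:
v(m) = -30
v(36) + 422*N(-15) = -30 + 422*(-15) = -30 - 6330 = -6360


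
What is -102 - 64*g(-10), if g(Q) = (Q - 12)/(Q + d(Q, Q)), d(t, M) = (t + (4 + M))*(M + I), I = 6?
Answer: -2050/27 ≈ -75.926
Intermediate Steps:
d(t, M) = (6 + M)*(4 + M + t) (d(t, M) = (t + (4 + M))*(M + 6) = (4 + M + t)*(6 + M) = (6 + M)*(4 + M + t))
g(Q) = (-12 + Q)/(24 + 2*Q**2 + 17*Q) (g(Q) = (Q - 12)/(Q + (24 + Q**2 + 6*Q + 10*Q + Q*Q)) = (-12 + Q)/(Q + (24 + Q**2 + 6*Q + 10*Q + Q**2)) = (-12 + Q)/(Q + (24 + 2*Q**2 + 16*Q)) = (-12 + Q)/(24 + 2*Q**2 + 17*Q))
-102 - 64*g(-10) = -102 - 64*(-12 - 10)/(24 + 2*(-10)**2 + 17*(-10)) = -102 - 64*(-22)/(24 + 2*100 - 170) = -102 - 64*(-22)/(24 + 200 - 170) = -102 - 64*(-22)/54 = -102 - 32*(-22)/27 = -102 - 64*(-11/27) = -102 + 704/27 = -2050/27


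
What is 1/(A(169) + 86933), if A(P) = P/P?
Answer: 1/86934 ≈ 1.1503e-5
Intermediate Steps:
A(P) = 1
1/(A(169) + 86933) = 1/(1 + 86933) = 1/86934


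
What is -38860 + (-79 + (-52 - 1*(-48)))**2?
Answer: -31971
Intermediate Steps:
-38860 + (-79 + (-52 - 1*(-48)))**2 = -38860 + (-79 + (-52 + 48))**2 = -38860 + (-79 - 4)**2 = -38860 + (-83)**2 = -38860 + 6889 = -31971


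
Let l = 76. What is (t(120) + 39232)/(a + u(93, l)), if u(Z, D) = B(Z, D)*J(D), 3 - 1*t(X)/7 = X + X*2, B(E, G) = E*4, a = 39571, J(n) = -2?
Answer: 36733/38827 ≈ 0.94607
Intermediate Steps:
B(E, G) = 4*E
t(X) = 21 - 21*X (t(X) = 21 - 7*(X + X*2) = 21 - 7*(X + 2*X) = 21 - 21*X)
u(Z, D) = -8*Z (u(Z, D) = (4*Z)*(-2) = -8*Z)
(t(120) + 39232)/(a + u(93, l)) = ((21 - 21*120) + 39232)/(39571 - 8*93) = ((21 - 2520) + 39232)/(39571 - 744) = (-2499 + 39232)/38827 = 36733*(1/38827) = 36733/38827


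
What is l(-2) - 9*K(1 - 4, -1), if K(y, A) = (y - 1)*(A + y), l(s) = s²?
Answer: -140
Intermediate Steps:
K(y, A) = (-1 + y)*(A + y)
l(-2) - 9*K(1 - 4, -1) = (-2)² - 9*((1 - 4)² - 1*(-1) - (1 - 4) - (1 - 4)) = 4 - 9*((-3)² + 1 - 1*(-3) - 1*(-3)) = 4 - 9*(9 + 1 + 3 + 3) = 4 - 9*16 = 4 - 144 = -140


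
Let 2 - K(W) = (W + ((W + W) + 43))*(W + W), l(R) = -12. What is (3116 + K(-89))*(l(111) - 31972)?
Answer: 1175539936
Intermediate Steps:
K(W) = 2 - 2*W*(43 + 3*W) (K(W) = 2 - (W + ((W + W) + 43))*(W + W) = 2 - (W + (2*W + 43))*2*W = 2 - (W + (43 + 2*W))*2*W = 2 - (43 + 3*W)*2*W = 2 - 2*W*(43 + 3*W))
(3116 + K(-89))*(l(111) - 31972) = (3116 + (2 - 86*(-89) - 6*(-89)**2))*(-12 - 31972) = (3116 + (2 + 7654 - 6*7921))*(-31984) = (3116 + (2 + 7654 - 47526))*(-31984) = (3116 - 39870)*(-31984) = -36754*(-31984) = 1175539936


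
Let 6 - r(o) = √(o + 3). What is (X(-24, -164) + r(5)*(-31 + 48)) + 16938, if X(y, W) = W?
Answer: 16876 - 34*√2 ≈ 16828.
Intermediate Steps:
r(o) = 6 - √(3 + o) (r(o) = 6 - √(o + 3) = 6 - √(3 + o))
(X(-24, -164) + r(5)*(-31 + 48)) + 16938 = (-164 + (6 - √(3 + 5))*(-31 + 48)) + 16938 = (-164 + (6 - √8)*17) + 16938 = (-164 + (6 - 2*√2)*17) + 16938 = (-164 + (102 - 34*√2)) + 16938 = (-62 - 34*√2) + 16938 = 16876 - 34*√2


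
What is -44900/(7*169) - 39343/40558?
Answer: -266799567/6854302 ≈ -38.924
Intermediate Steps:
-44900/(7*169) - 39343/40558 = -44900/1183 - 39343*1/40558 = -44900*1/1183 - 39343/40558 = -44900/1183 - 39343/40558 = -266799567/6854302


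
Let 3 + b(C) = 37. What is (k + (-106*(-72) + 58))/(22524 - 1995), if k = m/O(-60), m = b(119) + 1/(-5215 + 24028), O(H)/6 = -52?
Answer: 45137014997/120498168024 ≈ 0.37459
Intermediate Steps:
b(C) = 34 (b(C) = -3 + 37 = 34)
O(H) = -312 (O(H) = 6*(-52) = -312)
m = 639643/18813 (m = 34 + 1/(-5215 + 24028) = 34 + 1/18813 = 639643/18813 ≈ 34.000)
k = -639643/5869656 (k = (639643/18813)/(-312) = (639643/18813)*(-1/312) = -639643/5869656 ≈ -0.10897)
(k + (-106*(-72) + 58))/(22524 - 1995) = (-639643/5869656 + (-106*(-72) + 58))/(22524 - 1995) = (-639643/5869656 + (7632 + 58))/20529 = (-639643/5869656 + 7690)*(1/20529) = (45137014997/5869656)*(1/20529) = 45137014997/120498168024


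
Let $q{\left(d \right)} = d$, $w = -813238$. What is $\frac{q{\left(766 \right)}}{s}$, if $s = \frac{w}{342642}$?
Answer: $- \frac{131231886}{406619} \approx -322.74$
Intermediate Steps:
$s = - \frac{406619}{171321}$ ($s = - \frac{813238}{342642} = \left(-813238\right) \frac{1}{342642} = - \frac{406619}{171321} \approx -2.3734$)
$\frac{q{\left(766 \right)}}{s} = \frac{766}{- \frac{406619}{171321}} = 766 \left(- \frac{171321}{406619}\right) = - \frac{131231886}{406619}$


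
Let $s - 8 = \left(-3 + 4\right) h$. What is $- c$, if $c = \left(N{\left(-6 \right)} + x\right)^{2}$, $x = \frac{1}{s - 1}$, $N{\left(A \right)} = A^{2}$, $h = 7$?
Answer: $- \frac{255025}{196} \approx -1301.1$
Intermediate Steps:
$s = 15$ ($s = 8 + \left(-3 + 4\right) 7 = 8 + 1 \cdot 7 = 8 + 7 = 15$)
$x = \frac{1}{14}$ ($x = \frac{1}{15 - 1} = \frac{1}{14} \approx 0.071429$)
$c = \frac{255025}{196}$ ($c = \left(\left(-6\right)^{2} + \frac{1}{14}\right)^{2} = \left(36 + \frac{1}{14}\right)^{2} = \left(\frac{505}{14}\right)^{2} = \frac{255025}{196} \approx 1301.1$)
$- c = \left(-1\right) \frac{255025}{196} = - \frac{255025}{196}$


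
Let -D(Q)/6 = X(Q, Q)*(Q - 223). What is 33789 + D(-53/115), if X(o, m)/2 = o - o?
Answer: 33789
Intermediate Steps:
X(o, m) = 0 (X(o, m) = 2*(o - o) = 2*0 = 0)
D(Q) = 0 (D(Q) = -0*(Q - 223) = -0*(-223 + Q) = -6*0 = 0)
33789 + D(-53/115) = 33789 + 0 = 33789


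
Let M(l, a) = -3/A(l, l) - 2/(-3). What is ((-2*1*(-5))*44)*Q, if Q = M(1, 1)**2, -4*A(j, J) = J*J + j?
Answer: 176000/9 ≈ 19556.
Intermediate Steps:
A(j, J) = -j/4 - J**2/4 (A(j, J) = -(J*J + j)/4 = -(J**2 + j)/4 = -(j + J**2)/4 = -j/4 - J**2/4)
M(l, a) = 2/3 - 3/(-l/4 - l**2/4) (M(l, a) = -3/(-l/4 - l**2/4) - 2/(-3) = -3/(-l/4 - l**2/4) - 2*(-1/3) = -3/(-l/4 - l**2/4) + 2/3 = 2/3 - 3/(-l/4 - l**2/4))
Q = 400/9 (Q = ((2/3)*(18 + 1 + 1**2)/(1*(1 + 1)))**2 = ((2/3)*1*(18 + 1 + 1)/2)**2 = ((2/3)*1*(1/2)*20)**2 = (20/3)**2 = 400/9 ≈ 44.444)
((-2*1*(-5))*44)*Q = ((-2*1*(-5))*44)*(400/9) = (-2*(-5)*44)*(400/9) = (10*44)*(400/9) = 440*(400/9) = 176000/9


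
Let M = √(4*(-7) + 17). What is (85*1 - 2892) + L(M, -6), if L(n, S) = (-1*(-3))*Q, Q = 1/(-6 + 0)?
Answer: -5615/2 ≈ -2807.5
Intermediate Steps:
M = I*√11 (M = √(-28 + 17) = √(-11) = I*√11 ≈ 3.3166*I)
Q = -⅙ (Q = 1/(-6) = -⅙ ≈ -0.16667)
L(n, S) = -½ (L(n, S) = -1*(-3)*(-⅙) = 3*(-⅙) = -½)
(85*1 - 2892) + L(M, -6) = (85*1 - 2892) - ½ = (85 - 2892) - ½ = -2807 - ½ = -5615/2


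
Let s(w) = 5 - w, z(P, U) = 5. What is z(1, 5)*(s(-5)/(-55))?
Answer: -10/11 ≈ -0.90909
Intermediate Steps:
z(1, 5)*(s(-5)/(-55)) = 5*((5 - 1*(-5))/(-55)) = 5*((5 + 5)*(-1/55)) = 5*(10*(-1/55)) = 5*(-2/11) = -10/11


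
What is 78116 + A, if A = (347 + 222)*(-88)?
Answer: 28044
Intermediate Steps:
A = -50072 (A = 569*(-88) = -50072)
78116 + A = 78116 - 50072 = 28044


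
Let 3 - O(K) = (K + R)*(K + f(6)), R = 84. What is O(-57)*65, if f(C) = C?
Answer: 89700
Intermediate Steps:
O(K) = 3 - (6 + K)*(84 + K) (O(K) = 3 - (K + 84)*(K + 6) = 3 - (84 + K)*(6 + K) = 3 - (6 + K)*(84 + K))
O(-57)*65 = (-501 - 1*(-57)² - 90*(-57))*65 = (-501 - 1*3249 + 5130)*65 = (-501 - 3249 + 5130)*65 = 1380*65 = 89700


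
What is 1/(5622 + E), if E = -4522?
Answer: 1/1100 ≈ 0.00090909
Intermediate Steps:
1/(5622 + E) = 1/(5622 - 4522) = 1/1100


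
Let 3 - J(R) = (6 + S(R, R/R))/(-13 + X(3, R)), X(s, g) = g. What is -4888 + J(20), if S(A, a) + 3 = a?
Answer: -34199/7 ≈ -4885.6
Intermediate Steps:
S(A, a) = -3 + a
J(R) = 3 - 4/(-13 + R) (J(R) = 3 - (6 + (-3 + R/R))/(-13 + R) = 3 - (6 + (-3 + 1))/(-13 + R) = 3 - (6 - 2)/(-13 + R) = 3 - 4/(-13 + R))
-4888 + J(20) = -4888 + (-43 + 3*20)/(-13 + 20) = -4888 + (-43 + 60)/7 = -4888 + (⅐)*17 = -4888 + 17/7 = -34199/7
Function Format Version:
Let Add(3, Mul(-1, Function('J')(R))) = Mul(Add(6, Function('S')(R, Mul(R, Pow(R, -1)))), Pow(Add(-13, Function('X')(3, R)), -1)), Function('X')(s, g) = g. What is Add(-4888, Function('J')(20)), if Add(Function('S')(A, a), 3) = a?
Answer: Rational(-34199, 7) ≈ -4885.6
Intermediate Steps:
Function('S')(A, a) = Add(-3, a)
Function('J')(R) = Add(3, Mul(-4, Pow(Add(-13, R), -1))) (Function('J')(R) = Add(3, Mul(-1, Mul(Add(6, Add(-3, Mul(R, Pow(R, -1)))), Pow(Add(-13, R), -1)))) = Add(3, Mul(-1, Mul(Add(6, Add(-3, 1)), Pow(Add(-13, R), -1)))) = Add(3, Mul(-1, Mul(Add(6, -2), Pow(Add(-13, R), -1)))) = Add(3, Mul(-1, Mul(4, Pow(Add(-13, R), -1)))) = Add(3, Mul(-4, Pow(Add(-13, R), -1))))
Add(-4888, Function('J')(20)) = Add(-4888, Mul(Pow(Add(-13, 20), -1), Add(-43, Mul(3, 20)))) = Add(-4888, Mul(Pow(7, -1), Add(-43, 60))) = Add(-4888, Mul(Rational(1, 7), 17)) = Add(-4888, Rational(17, 7)) = Rational(-34199, 7)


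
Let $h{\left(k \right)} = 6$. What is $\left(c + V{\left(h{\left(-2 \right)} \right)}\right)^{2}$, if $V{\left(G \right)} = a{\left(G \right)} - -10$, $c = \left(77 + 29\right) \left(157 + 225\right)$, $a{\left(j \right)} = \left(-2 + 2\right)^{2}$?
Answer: $1640412004$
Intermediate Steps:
$a{\left(j \right)} = 0$ ($a{\left(j \right)} = 0^{2} = 0$)
$c = 40492$ ($c = 106 \cdot 382 = 40492$)
$V{\left(G \right)} = 10$ ($V{\left(G \right)} = 0 - -10 = 0 + 10 = 10$)
$\left(c + V{\left(h{\left(-2 \right)} \right)}\right)^{2} = \left(40492 + 10\right)^{2} = 40502^{2} = 1640412004$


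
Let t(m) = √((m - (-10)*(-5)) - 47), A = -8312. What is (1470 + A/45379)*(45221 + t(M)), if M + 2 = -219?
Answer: 3016187248778/45379 + 66698818*I*√318/45379 ≈ 6.6467e+7 + 26211.0*I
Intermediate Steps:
M = -221 (M = -2 - 219 = -221)
t(m) = √(-97 + m) (t(m) = √((m - 1*50) - 47) = √((m - 50) - 47) = √((-50 + m) - 47) = √(-97 + m))
(1470 + A/45379)*(45221 + t(M)) = (1470 - 8312/45379)*(45221 + √(-97 - 221)) = (1470 - 8312*1/45379)*(45221 + √(-318)) = (1470 - 8312/45379)*(45221 + I*√318) = 66698818*(45221 + I*√318)/45379 = 3016187248778/45379 + 66698818*I*√318/45379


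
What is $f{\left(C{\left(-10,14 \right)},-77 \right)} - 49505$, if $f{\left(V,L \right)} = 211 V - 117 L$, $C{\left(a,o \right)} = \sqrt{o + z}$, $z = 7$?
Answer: $-40496 + 211 \sqrt{21} \approx -39529.0$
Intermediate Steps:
$C{\left(a,o \right)} = \sqrt{7 + o}$ ($C{\left(a,o \right)} = \sqrt{o + 7} = \sqrt{7 + o}$)
$f{\left(V,L \right)} = - 117 L + 211 V$
$f{\left(C{\left(-10,14 \right)},-77 \right)} - 49505 = \left(\left(-117\right) \left(-77\right) + 211 \sqrt{7 + 14}\right) - 49505 = \left(9009 + 211 \sqrt{21}\right) - 49505 = -40496 + 211 \sqrt{21}$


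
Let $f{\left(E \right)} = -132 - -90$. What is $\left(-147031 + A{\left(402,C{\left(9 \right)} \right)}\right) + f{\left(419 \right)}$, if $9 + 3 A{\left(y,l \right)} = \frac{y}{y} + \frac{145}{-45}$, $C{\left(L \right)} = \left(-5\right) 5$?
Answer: $- \frac{3971072}{27} \approx -1.4708 \cdot 10^{5}$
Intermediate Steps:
$f{\left(E \right)} = -42$ ($f{\left(E \right)} = -132 + 90 = -42$)
$C{\left(L \right)} = -25$
$A{\left(y,l \right)} = - \frac{101}{27}$ ($A{\left(y,l \right)} = -3 + \frac{\frac{y}{y} + \frac{145}{-45}}{3} = -3 + \frac{1 + 145 \left(- \frac{1}{45}\right)}{3} = -3 + \frac{1 - \frac{29}{9}}{3} = -3 + \frac{1}{3} \left(- \frac{20}{9}\right) = -3 - \frac{20}{27} = - \frac{101}{27}$)
$\left(-147031 + A{\left(402,C{\left(9 \right)} \right)}\right) + f{\left(419 \right)} = \left(-147031 - \frac{101}{27}\right) - 42 = - \frac{3969938}{27} - 42 = - \frac{3971072}{27}$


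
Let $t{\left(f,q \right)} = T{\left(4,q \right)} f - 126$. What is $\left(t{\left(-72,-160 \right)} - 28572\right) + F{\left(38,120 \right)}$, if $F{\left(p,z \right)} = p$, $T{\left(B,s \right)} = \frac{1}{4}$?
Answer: $-28678$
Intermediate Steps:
$T{\left(B,s \right)} = \frac{1}{4}$
$t{\left(f,q \right)} = -126 + \frac{f}{4}$ ($t{\left(f,q \right)} = \frac{f}{4} - 126 = -126 + \frac{f}{4}$)
$\left(t{\left(-72,-160 \right)} - 28572\right) + F{\left(38,120 \right)} = \left(\left(-126 + \frac{1}{4} \left(-72\right)\right) - 28572\right) + 38 = \left(\left(-126 - 18\right) - 28572\right) + 38 = \left(-144 - 28572\right) + 38 = -28716 + 38 = -28678$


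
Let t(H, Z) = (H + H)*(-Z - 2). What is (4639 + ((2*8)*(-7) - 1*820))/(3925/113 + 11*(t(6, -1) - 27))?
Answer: -418891/44552 ≈ -9.4023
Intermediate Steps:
t(H, Z) = 2*H*(-2 - Z) (t(H, Z) = (2*H)*(-2 - Z) = 2*H*(-2 - Z))
(4639 + ((2*8)*(-7) - 1*820))/(3925/113 + 11*(t(6, -1) - 27)) = (4639 + ((2*8)*(-7) - 1*820))/(3925/113 + 11*(-2*6*(2 - 1) - 27)) = (4639 + (16*(-7) - 820))/(3925*(1/113) + 11*(-2*6*1 - 27)) = (4639 + (-112 - 820))/(3925/113 + 11*(-12 - 27)) = (4639 - 932)/(3925/113 + 11*(-39)) = 3707/(3925/113 - 429) = 3707/(-44552/113) = 3707*(-113/44552) = -418891/44552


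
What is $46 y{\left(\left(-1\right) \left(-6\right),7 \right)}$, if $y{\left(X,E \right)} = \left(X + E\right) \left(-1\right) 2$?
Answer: $-1196$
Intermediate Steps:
$y{\left(X,E \right)} = - 2 E - 2 X$ ($y{\left(X,E \right)} = \left(E + X\right) \left(-1\right) 2 = \left(- E - X\right) 2 = - 2 E - 2 X$)
$46 y{\left(\left(-1\right) \left(-6\right),7 \right)} = 46 \left(\left(-2\right) 7 - 2 \left(\left(-1\right) \left(-6\right)\right)\right) = 46 \left(-14 - 12\right) = 46 \left(-26\right) = -1196$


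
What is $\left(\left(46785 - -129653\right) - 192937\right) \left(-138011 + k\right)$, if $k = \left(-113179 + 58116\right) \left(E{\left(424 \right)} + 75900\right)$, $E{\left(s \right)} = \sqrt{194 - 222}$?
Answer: $68956245811789 + 1816968874 i \sqrt{7} \approx 6.8956 \cdot 10^{13} + 4.8072 \cdot 10^{9} i$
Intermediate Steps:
$E{\left(s \right)} = 2 i \sqrt{7}$ ($E{\left(s \right)} = \sqrt{-28} = 2 i \sqrt{7}$)
$k = -4179281700 - 110126 i \sqrt{7}$ ($k = \left(-113179 + 58116\right) \left(2 i \sqrt{7} + 75900\right) = - 55063 \left(75900 + 2 i \sqrt{7}\right) = -4179281700 - 110126 i \sqrt{7} \approx -4.1793 \cdot 10^{9} - 2.9137 \cdot 10^{5} i$)
$\left(\left(46785 - -129653\right) - 192937\right) \left(-138011 + k\right) = \left(\left(46785 - -129653\right) - 192937\right) \left(-138011 - \left(4179281700 + 110126 i \sqrt{7}\right)\right) = \left(\left(46785 + 129653\right) - 192937\right) \left(-4179419711 - 110126 i \sqrt{7}\right) = \left(176438 - 192937\right) \left(-4179419711 - 110126 i \sqrt{7}\right) = - 16499 \left(-4179419711 - 110126 i \sqrt{7}\right) = 68956245811789 + 1816968874 i \sqrt{7}$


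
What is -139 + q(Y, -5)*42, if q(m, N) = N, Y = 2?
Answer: -349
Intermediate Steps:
-139 + q(Y, -5)*42 = -139 - 5*42 = -139 - 210 = -349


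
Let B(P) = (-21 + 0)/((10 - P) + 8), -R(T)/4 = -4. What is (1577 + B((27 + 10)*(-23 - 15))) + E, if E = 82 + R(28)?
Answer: 2385179/1424 ≈ 1675.0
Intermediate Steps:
R(T) = 16 (R(T) = -4*(-4) = 16)
E = 98 (E = 82 + 16 = 98)
B(P) = -21/(18 - P)
(1577 + B((27 + 10)*(-23 - 15))) + E = (1577 + 21/(-18 + (27 + 10)*(-23 - 15))) + 98 = (1577 + 21/(-18 + 37*(-38))) + 98 = (1577 + 21/(-18 - 1406)) + 98 = (1577 + 21/(-1424)) + 98 = (1577 + 21*(-1/1424)) + 98 = (1577 - 21/1424) + 98 = 2245627/1424 + 98 = 2385179/1424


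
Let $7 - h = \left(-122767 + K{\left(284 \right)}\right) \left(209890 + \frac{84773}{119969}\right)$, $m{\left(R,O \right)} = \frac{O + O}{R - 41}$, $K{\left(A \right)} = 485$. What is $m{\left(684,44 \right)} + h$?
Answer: $\frac{1979865804748566399}{77140067} \approx 2.5666 \cdot 10^{10}$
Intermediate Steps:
$m{\left(R,O \right)} = \frac{2 O}{-41 + R}$
$h = \frac{3079107005813389}{119969}$ ($h = 7 - \left(-122767 + 485\right) \left(209890 + \frac{84773}{119969}\right) = 7 - - 122282 \left(209890 + 84773 \cdot \frac{1}{119969}\right) = 7 - - 122282 \left(209890 + \frac{84773}{119969}\right) = 7 - \left(-122282\right) \frac{25180378183}{119969} = 7 - - \frac{3079107004973606}{119969} = 7 + \frac{3079107004973606}{119969} = \frac{3079107005813389}{119969} \approx 2.5666 \cdot 10^{10}$)
$m{\left(684,44 \right)} + h = 2 \cdot 44 \frac{1}{-41 + 684} + \frac{3079107005813389}{119969} = 2 \cdot 44 \cdot \frac{1}{643} + \frac{3079107005813389}{119969} = \frac{88}{643} + \frac{3079107005813389}{119969} = \frac{1979865804748566399}{77140067}$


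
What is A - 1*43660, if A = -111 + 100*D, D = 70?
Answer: -36771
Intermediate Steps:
A = 6889 (A = -111 + 100*70 = -111 + 7000 = 6889)
A - 1*43660 = 6889 - 1*43660 = 6889 - 43660 = -36771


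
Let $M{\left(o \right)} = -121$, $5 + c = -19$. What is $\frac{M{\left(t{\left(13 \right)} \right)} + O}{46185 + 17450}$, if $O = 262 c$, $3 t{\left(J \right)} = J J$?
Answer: $- \frac{493}{4895} \approx -0.10072$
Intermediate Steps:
$c = -24$ ($c = -5 - 19 = -24$)
$t{\left(J \right)} = \frac{J^{2}}{3}$ ($t{\left(J \right)} = \frac{J J}{3} = \frac{J^{2}}{3}$)
$O = -6288$ ($O = 262 \left(-24\right) = -6288$)
$\frac{M{\left(t{\left(13 \right)} \right)} + O}{46185 + 17450} = \frac{-121 - 6288}{46185 + 17450} = - \frac{6409}{63635} = \left(-6409\right) \frac{1}{63635} = - \frac{493}{4895}$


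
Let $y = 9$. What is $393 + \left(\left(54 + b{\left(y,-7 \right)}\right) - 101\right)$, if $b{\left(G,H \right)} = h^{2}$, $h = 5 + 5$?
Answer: $446$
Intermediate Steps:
$h = 10$
$b{\left(G,H \right)} = 100$ ($b{\left(G,H \right)} = 10^{2} = 100$)
$393 + \left(\left(54 + b{\left(y,-7 \right)}\right) - 101\right) = 393 + \left(\left(54 + 100\right) - 101\right) = 393 + \left(154 - 101\right) = 393 + 53 = 446$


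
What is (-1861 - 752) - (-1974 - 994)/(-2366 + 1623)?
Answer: -1944427/743 ≈ -2617.0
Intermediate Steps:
(-1861 - 752) - (-1974 - 994)/(-2366 + 1623) = -2613 - (-2968)/(-743) = -2613 - (-2968)*(-1)/743 = -2613 - 1*2968/743 = -2613 - 2968/743 = -1944427/743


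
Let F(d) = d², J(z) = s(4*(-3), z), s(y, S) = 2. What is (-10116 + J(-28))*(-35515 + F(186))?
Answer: 9294766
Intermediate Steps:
J(z) = 2
(-10116 + J(-28))*(-35515 + F(186)) = (-10116 + 2)*(-35515 + 186²) = -10114*(-35515 + 34596) = -10114*(-919) = 9294766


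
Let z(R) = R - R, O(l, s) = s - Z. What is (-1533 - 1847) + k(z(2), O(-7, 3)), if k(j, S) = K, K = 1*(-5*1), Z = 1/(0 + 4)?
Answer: -3385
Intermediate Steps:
Z = 1/4 ≈ 0.25000
O(l, s) = -1/4 + s (O(l, s) = s - 1*1/4 = s - 1/4 = -1/4 + s)
z(R) = 0
K = -5 (K = 1*(-5) = -5)
k(j, S) = -5
(-1533 - 1847) + k(z(2), O(-7, 3)) = (-1533 - 1847) - 5 = -3380 - 5 = -3385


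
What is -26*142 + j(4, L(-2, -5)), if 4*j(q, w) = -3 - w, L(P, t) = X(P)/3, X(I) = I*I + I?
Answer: -44315/12 ≈ -3692.9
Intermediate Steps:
X(I) = I + I² (X(I) = I² + I = I + I²)
L(P, t) = P*(1 + P)/3 (L(P, t) = (P*(1 + P))/3 = (P*(1 + P))*(⅓) = P*(1 + P)/3)
j(q, w) = -¾ - w/4 (j(q, w) = (-3 - w)/4 = -¾ - w/4)
-26*142 + j(4, L(-2, -5)) = -26*142 + (-¾ - (-2)*(1 - 2)/12) = -3692 + (-¾ - (-2)*(-1)/12) = -3692 + (-¾ - ¼*⅔) = -3692 + (-¾ - ⅙) = -3692 - 11/12 = -44315/12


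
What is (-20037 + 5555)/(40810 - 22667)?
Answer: -14482/18143 ≈ -0.79821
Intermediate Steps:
(-20037 + 5555)/(40810 - 22667) = -14482/18143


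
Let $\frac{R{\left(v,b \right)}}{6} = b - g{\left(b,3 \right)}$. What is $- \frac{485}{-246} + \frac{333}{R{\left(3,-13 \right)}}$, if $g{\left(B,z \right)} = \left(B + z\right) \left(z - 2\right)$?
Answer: $- \frac{2033}{123} \approx -16.528$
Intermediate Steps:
$g{\left(B,z \right)} = \left(-2 + z\right) \left(B + z\right)$ ($g{\left(B,z \right)} = \left(B + z\right) \left(-2 + z\right) = \left(-2 + z\right) \left(B + z\right)$)
$R{\left(v,b \right)} = -18$ ($R{\left(v,b \right)} = 6 \left(b - \left(3^{2} - 2 b - 6 + b 3\right)\right) = 6 \left(b - \left(9 - 2 b - 6 + 3 b\right)\right) = 6 \left(b - \left(3 + b\right)\right) = 6 \left(-3\right) = -18$)
$- \frac{485}{-246} + \frac{333}{R{\left(3,-13 \right)}} = - \frac{485}{-246} + \frac{333}{-18} = \left(-485\right) \left(- \frac{1}{246}\right) + 333 \left(- \frac{1}{18}\right) = \frac{485}{246} - \frac{37}{2} = - \frac{2033}{123}$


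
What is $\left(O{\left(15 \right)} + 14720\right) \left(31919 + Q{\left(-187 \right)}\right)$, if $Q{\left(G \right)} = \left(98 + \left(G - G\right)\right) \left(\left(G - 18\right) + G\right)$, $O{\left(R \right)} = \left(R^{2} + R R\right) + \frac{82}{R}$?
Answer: $- \frac{1478925104}{15} \approx -9.8595 \cdot 10^{7}$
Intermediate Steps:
$O{\left(R \right)} = 2 R^{2} + \frac{82}{R}$ ($O{\left(R \right)} = \left(R^{2} + R^{2}\right) + \frac{82}{R} = 2 R^{2} + \frac{82}{R}$)
$Q{\left(G \right)} = -1764 + 196 G$ ($Q{\left(G \right)} = \left(98 + 0\right) \left(\left(G - 18\right) + G\right) = 98 \left(\left(-18 + G\right) + G\right) = 98 \left(-18 + 2 G\right) = -1764 + 196 G$)
$\left(O{\left(15 \right)} + 14720\right) \left(31919 + Q{\left(-187 \right)}\right) = \left(\frac{2 \left(41 + 15^{3}\right)}{15} + 14720\right) \left(31919 + \left(-1764 + 196 \left(-187\right)\right)\right) = \left(2 \cdot \frac{1}{15} \left(41 + 3375\right) + 14720\right) \left(31919 - 38416\right) = \left(2 \cdot \frac{1}{15} \cdot 3416 + 14720\right) \left(31919 - 38416\right) = \left(\frac{6832}{15} + 14720\right) \left(-6497\right) = \frac{227632}{15} \left(-6497\right) = - \frac{1478925104}{15}$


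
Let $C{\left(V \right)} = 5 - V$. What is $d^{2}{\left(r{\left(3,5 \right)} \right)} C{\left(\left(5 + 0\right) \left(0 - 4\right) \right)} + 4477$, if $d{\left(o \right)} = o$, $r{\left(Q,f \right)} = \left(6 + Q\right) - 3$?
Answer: $5377$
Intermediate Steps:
$r{\left(Q,f \right)} = 3 + Q$
$d^{2}{\left(r{\left(3,5 \right)} \right)} C{\left(\left(5 + 0\right) \left(0 - 4\right) \right)} + 4477 = \left(3 + 3\right)^{2} \left(5 - \left(5 + 0\right) \left(0 - 4\right)\right) + 4477 = 6^{2} \left(5 - 5 \left(-4\right)\right) + 4477 = 36 \left(5 - -20\right) + 4477 = 36 \left(5 + 20\right) + 4477 = 36 \cdot 25 + 4477 = 900 + 4477 = 5377$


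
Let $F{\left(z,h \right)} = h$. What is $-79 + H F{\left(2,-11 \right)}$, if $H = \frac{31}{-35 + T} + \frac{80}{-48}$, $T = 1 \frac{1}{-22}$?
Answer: $- \frac{39272}{771} \approx -50.936$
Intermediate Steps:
$T = - \frac{1}{22}$ ($T = 1 \left(- \frac{1}{22}\right) = - \frac{1}{22} \approx -0.045455$)
$H = - \frac{1967}{771}$ ($H = \frac{31}{-35 - \frac{1}{22}} + \frac{80}{-48} = \frac{31}{- \frac{771}{22}} + 80 \left(- \frac{1}{48}\right) = 31 \left(- \frac{22}{771}\right) - \frac{5}{3} = - \frac{682}{771} - \frac{5}{3} = - \frac{1967}{771} \approx -2.5512$)
$-79 + H F{\left(2,-11 \right)} = -79 - - \frac{21637}{771} = -79 + \frac{21637}{771} = - \frac{39272}{771}$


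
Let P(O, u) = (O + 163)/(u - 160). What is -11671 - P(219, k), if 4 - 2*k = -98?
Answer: -1271757/109 ≈ -11668.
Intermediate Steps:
k = 51 (k = 2 - ½*(-98) = 2 + 49 = 51)
P(O, u) = (163 + O)/(-160 + u)
-11671 - P(219, k) = -11671 - (163 + 219)/(-160 + 51) = -11671 - 382/(-109) = -11671 - (-1)*382/109 = -11671 - 1*(-382/109) = -11671 + 382/109 = -1271757/109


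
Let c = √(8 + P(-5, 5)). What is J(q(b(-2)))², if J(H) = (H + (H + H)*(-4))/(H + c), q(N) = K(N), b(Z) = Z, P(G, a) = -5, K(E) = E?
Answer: 196/(2 - √3)² ≈ 2729.9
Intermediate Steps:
q(N) = N
c = √3 (c = √(8 - 5) = √3 ≈ 1.7320)
J(H) = -7*H/(H + √3) (J(H) = (H + (H + H)*(-4))/(H + √3) = (H + (2*H)*(-4))/(H + √3) = (H - 8*H)/(H + √3) = (-7*H)/(H + √3) = -7*H/(H + √3))
J(q(b(-2)))² = (-7*(-2)/(-2 + √3))² = (14/(-2 + √3))² = 196/(-2 + √3)²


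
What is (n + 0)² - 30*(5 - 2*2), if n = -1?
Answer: -29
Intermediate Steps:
(n + 0)² - 30*(5 - 2*2) = (-1 + 0)² - 30*(5 - 2*2) = (-1)² - 30*(5 - 4) = 1 - 30*1 = 1 - 30 = -29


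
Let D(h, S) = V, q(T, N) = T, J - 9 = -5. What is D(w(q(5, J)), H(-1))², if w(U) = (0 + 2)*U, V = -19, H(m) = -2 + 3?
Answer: 361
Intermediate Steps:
H(m) = 1
J = 4 (J = 9 - 5 = 4)
w(U) = 2*U
D(h, S) = -19
D(w(q(5, J)), H(-1))² = (-19)² = 361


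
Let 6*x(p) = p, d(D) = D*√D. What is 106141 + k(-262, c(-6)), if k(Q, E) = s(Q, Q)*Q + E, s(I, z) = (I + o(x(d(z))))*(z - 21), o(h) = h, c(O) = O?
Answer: -19320117 - 9713126*I*√262/3 ≈ -1.932e+7 - 5.2407e+7*I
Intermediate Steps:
d(D) = D^(3/2)
x(p) = p/6
s(I, z) = (-21 + z)*(I + z^(3/2)/6) (s(I, z) = (I + z^(3/2)/6)*(z - 21) = (I + z^(3/2)/6)*(-21 + z) = (-21 + z)*(I + z^(3/2)/6))
k(Q, E) = E + Q*(Q² - 21*Q - 7*Q^(3/2)/2 + Q^(5/2)/6) (k(Q, E) = (-21*Q - 7*Q^(3/2)/2 + Q^(5/2)/6 + Q*Q)*Q + E = (-21*Q - 7*Q^(3/2)/2 + Q^(5/2)/6 + Q²)*Q + E = (Q² - 21*Q - 7*Q^(3/2)/2 + Q^(5/2)/6)*Q + E = Q*(Q² - 21*Q - 7*Q^(3/2)/2 + Q^(5/2)/6) + E = E + Q*(Q² - 21*Q - 7*Q^(3/2)/2 + Q^(5/2)/6))
106141 + k(-262, c(-6)) = 106141 + (-6 + (-262)³ - 21*(-262)² - 240254*I*√262 + (-262)^(7/2)/6) = 106141 + (-6 - 17984728 - 21*68644 - 240254*I*√262 + (-17984728*I*√262)/6) = 106141 + (-6 - 17984728 - 1441524 - 240254*I*√262 - 8992364*I*√262/3) = 106141 + (-19426258 - 9713126*I*√262/3) = -19320117 - 9713126*I*√262/3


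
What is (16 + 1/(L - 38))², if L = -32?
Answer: 1252161/4900 ≈ 255.54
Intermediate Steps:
(16 + 1/(L - 38))² = (16 + 1/(-32 - 38))² = (16 + 1/(-70))² = (16 - 1/70)² = (1119/70)² = 1252161/4900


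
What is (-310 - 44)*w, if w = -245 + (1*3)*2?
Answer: 84606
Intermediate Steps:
w = -239 (w = -245 + 3*2 = -245 + 6 = -239)
(-310 - 44)*w = (-310 - 44)*(-239) = -354*(-239) = 84606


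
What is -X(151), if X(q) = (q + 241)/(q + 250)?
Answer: -392/401 ≈ -0.97756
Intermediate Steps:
X(q) = (241 + q)/(250 + q)
-X(151) = -(241 + 151)/(250 + 151) = -392/401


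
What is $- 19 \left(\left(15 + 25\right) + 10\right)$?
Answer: $-950$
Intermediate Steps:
$- 19 \left(\left(15 + 25\right) + 10\right) = - 19 \left(40 + 10\right) = \left(-19\right) 50 = -950$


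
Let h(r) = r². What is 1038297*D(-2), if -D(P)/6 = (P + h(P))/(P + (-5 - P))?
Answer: 12459564/5 ≈ 2.4919e+6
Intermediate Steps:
D(P) = 6*P/5 + 6*P²/5 (D(P) = -6*(P + P²)/(P + (-5 - P)) = -6*(P + P²)/(-5) = -6*(P + P²)*(-1)/5 = -6*(-P/5 - P²/5) = 6*P/5 + 6*P²/5)
1038297*D(-2) = 1038297*((6/5)*(-2)*(1 - 2)) = 1038297*((6/5)*(-2)*(-1)) = 1038297*(12/5) = 12459564/5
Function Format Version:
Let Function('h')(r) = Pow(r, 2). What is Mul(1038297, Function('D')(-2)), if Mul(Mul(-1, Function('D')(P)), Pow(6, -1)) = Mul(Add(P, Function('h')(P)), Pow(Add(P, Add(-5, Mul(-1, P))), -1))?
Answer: Rational(12459564, 5) ≈ 2.4919e+6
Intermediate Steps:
Function('D')(P) = Add(Mul(Rational(6, 5), P), Mul(Rational(6, 5), Pow(P, 2))) (Function('D')(P) = Mul(-6, Mul(Add(P, Pow(P, 2)), Pow(Add(P, Add(-5, Mul(-1, P))), -1))) = Mul(-6, Mul(Add(P, Pow(P, 2)), Pow(-5, -1))) = Mul(-6, Mul(Add(P, Pow(P, 2)), Rational(-1, 5))) = Mul(-6, Add(Mul(Rational(-1, 5), P), Mul(Rational(-1, 5), Pow(P, 2)))) = Add(Mul(Rational(6, 5), P), Mul(Rational(6, 5), Pow(P, 2))))
Mul(1038297, Function('D')(-2)) = Mul(1038297, Mul(Rational(6, 5), -2, Add(1, -2))) = Mul(1038297, Mul(Rational(6, 5), -2, -1)) = Mul(1038297, Rational(12, 5)) = Rational(12459564, 5)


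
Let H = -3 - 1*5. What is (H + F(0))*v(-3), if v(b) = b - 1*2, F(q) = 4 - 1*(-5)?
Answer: -5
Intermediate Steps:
H = -8 (H = -3 - 5 = -8)
F(q) = 9 (F(q) = 4 + 5 = 9)
v(b) = -2 + b (v(b) = b - 2 = -2 + b)
(H + F(0))*v(-3) = (-8 + 9)*(-2 - 3) = 1*(-5) = -5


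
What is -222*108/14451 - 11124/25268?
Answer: -63881541/30428989 ≈ -2.0994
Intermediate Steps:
-222*108/14451 - 11124/25268 = -23976*1/14451 - 11124*1/25268 = -7992/4817 - 2781/6317 = -63881541/30428989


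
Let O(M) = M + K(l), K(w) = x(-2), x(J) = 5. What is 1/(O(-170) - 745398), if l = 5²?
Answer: -1/745563 ≈ -1.3413e-6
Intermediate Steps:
l = 25
K(w) = 5
O(M) = 5 + M (O(M) = M + 5 = 5 + M)
1/(O(-170) - 745398) = 1/((5 - 170) - 745398) = 1/(-165 - 745398) = 1/(-745563) = -1/745563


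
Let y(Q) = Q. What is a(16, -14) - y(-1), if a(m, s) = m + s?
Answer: 3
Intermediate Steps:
a(16, -14) - y(-1) = (16 - 14) - 1*(-1) = 2 + 1 = 3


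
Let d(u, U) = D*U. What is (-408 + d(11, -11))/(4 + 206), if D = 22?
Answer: -65/21 ≈ -3.0952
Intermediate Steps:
d(u, U) = 22*U
(-408 + d(11, -11))/(4 + 206) = (-408 + 22*(-11))/(4 + 206) = (-408 - 242)/210 = -650*1/210 = -65/21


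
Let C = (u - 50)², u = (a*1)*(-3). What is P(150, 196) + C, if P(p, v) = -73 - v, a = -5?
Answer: 956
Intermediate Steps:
u = 15 (u = -5*1*(-3) = -5*(-3) = 15)
C = 1225 (C = (15 - 50)² = (-35)² = 1225)
P(150, 196) + C = (-73 - 1*196) + 1225 = (-73 - 196) + 1225 = -269 + 1225 = 956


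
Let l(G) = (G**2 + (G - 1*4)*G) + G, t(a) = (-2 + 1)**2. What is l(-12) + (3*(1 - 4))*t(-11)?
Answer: 315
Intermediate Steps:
t(a) = 1 (t(a) = (-1)**2 = 1)
l(G) = G + G**2 + G*(-4 + G) (l(G) = (G**2 + (G - 4)*G) + G = (G**2 + (-4 + G)*G) + G = (G**2 + G*(-4 + G)) + G = G + G**2 + G*(-4 + G))
l(-12) + (3*(1 - 4))*t(-11) = -12*(-3 + 2*(-12)) + (3*(1 - 4))*1 = -12*(-3 - 24) + (3*(-3))*1 = -12*(-27) - 9*1 = 324 - 9 = 315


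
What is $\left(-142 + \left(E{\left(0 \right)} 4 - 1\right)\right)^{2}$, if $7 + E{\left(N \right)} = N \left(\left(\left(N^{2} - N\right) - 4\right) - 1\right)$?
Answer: $29241$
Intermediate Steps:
$E{\left(N \right)} = -7 + N \left(-5 + N^{2} - N\right)$ ($E{\left(N \right)} = -7 + N \left(\left(\left(N^{2} - N\right) - 4\right) - 1\right) = -7 + N \left(\left(-4 + N^{2} - N\right) - 1\right) = -7 + N \left(-5 + N^{2} - N\right)$)
$\left(-142 + \left(E{\left(0 \right)} 4 - 1\right)\right)^{2} = \left(-142 + \left(\left(-7 + 0^{3} - 0^{2} - 0\right) 4 - 1\right)\right)^{2} = \left(-142 + \left(\left(-7 + 0 - 0 + 0\right) 4 - 1\right)\right)^{2} = \left(-142 + \left(\left(-7 + 0 + 0 + 0\right) 4 - 1\right)\right)^{2} = \left(-142 - 29\right)^{2} = \left(-171\right)^{2} = 29241$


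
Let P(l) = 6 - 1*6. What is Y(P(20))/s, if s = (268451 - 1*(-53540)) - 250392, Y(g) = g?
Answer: 0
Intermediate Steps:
P(l) = 0 (P(l) = 6 - 6 = 0)
s = 71599 (s = (268451 + 53540) - 250392 = 321991 - 250392 = 71599)
Y(P(20))/s = 0/71599 = 0*(1/71599) = 0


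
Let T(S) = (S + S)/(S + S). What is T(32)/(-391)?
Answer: -1/391 ≈ -0.0025575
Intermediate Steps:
T(S) = 1 (T(S) = (2*S)/((2*S)) = (2*S)*(1/(2*S)) = 1)
T(32)/(-391) = 1/(-391) = 1*(-1/391) = -1/391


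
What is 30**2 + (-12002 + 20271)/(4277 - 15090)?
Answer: 9723431/10813 ≈ 899.24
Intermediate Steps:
30**2 + (-12002 + 20271)/(4277 - 15090) = 900 + 8269/(-10813) = 900 + 8269*(-1/10813) = 900 - 8269/10813 = 9723431/10813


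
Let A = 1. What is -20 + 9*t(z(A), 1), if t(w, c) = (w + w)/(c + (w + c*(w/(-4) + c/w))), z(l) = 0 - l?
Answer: 4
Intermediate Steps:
z(l) = -l
t(w, c) = 2*w/(c + w + c*(-w/4 + c/w)) (t(w, c) = (2*w)/(c + (w + c*(w*(-¼) + c/w))) = (2*w)/(c + (w + c*(-w/4 + c/w))) = (2*w)/(c + w + c*(-w/4 + c/w)) = 2*w/(c + w + c*(-w/4 + c/w)))
-20 + 9*t(z(A), 1) = -20 + 9*(8*(-1*1)²/(4*1² + 4*(-1*1)² - 1*1*(-1*1)² + 4*1*(-1*1))) = -20 + 9*(8*(-1)²/(4*1 + 4*(-1)² - 1*1*(-1)² + 4*1*(-1))) = -20 + 9*(8*1/(4 + 4*1 - 1*1*1 - 4)) = -20 + 9*(8*1/(4 + 4 - 1 - 4)) = -20 + 9*(8*1/3) = -20 + 9*(8*1*(⅓)) = -20 + 9*(8/3) = -20 + 24 = 4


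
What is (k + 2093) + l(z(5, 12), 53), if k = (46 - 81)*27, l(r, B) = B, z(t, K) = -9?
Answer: 1201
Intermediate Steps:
k = -945 (k = -35*27 = -945)
(k + 2093) + l(z(5, 12), 53) = (-945 + 2093) + 53 = 1148 + 53 = 1201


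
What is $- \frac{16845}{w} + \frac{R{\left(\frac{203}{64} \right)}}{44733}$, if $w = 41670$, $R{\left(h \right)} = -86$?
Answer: $- \frac{16824689}{41422758} \approx -0.40617$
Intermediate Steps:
$- \frac{16845}{w} + \frac{R{\left(\frac{203}{64} \right)}}{44733} = - \frac{16845}{41670} - \frac{86}{44733} = \left(-16845\right) \frac{1}{41670} - \frac{86}{44733} = - \frac{1123}{2778} - \frac{86}{44733} = - \frac{16824689}{41422758}$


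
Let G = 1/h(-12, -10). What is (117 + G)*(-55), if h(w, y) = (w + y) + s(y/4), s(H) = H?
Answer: -315205/49 ≈ -6432.8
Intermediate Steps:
h(w, y) = w + 5*y/4 (h(w, y) = (w + y) + y/4 = w + 5*y/4)
G = -2/49 (G = 1/(-12 + (5/4)*(-10)) = 1/(-12 - 25/2) = 1/(-49/2) = -2/49 ≈ -0.040816)
(117 + G)*(-55) = (117 - 2/49)*(-55) = (5731/49)*(-55) = -315205/49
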